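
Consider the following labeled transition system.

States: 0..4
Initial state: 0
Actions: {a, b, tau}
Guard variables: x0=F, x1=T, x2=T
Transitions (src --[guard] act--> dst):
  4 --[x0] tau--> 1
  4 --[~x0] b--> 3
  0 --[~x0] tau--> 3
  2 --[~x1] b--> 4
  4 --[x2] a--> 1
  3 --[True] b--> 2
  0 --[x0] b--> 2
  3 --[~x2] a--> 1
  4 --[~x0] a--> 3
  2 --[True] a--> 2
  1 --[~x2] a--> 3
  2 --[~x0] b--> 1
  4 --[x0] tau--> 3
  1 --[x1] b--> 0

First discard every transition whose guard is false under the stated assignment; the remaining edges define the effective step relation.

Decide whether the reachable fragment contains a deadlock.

Reach set: {0,1,2,3}
  0: tau→3  [1 out]
  1: b→0  [1 out]
  2: a→2  b→1  [2 out]
  3: b→2  [1 out]

Answer: DEADLOCK-FREE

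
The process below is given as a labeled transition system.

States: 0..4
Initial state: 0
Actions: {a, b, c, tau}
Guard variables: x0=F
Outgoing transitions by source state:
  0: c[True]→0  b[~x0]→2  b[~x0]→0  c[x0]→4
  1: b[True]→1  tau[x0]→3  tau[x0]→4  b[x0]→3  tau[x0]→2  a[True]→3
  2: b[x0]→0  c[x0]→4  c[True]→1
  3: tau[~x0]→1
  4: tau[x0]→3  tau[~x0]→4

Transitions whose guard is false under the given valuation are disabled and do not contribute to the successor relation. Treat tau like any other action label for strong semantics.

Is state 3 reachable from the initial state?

After dropping false guards: 8 live edges.
depth 0: {0}
depth 1: {2}  now seen {0,2}
depth 2: {1}  now seen {0,1,2}
depth 3: {3}  now seen {0,1,2,3}
R = {0,1,2,3}
trace reaching 3: b·c·a

Answer: REACHABLE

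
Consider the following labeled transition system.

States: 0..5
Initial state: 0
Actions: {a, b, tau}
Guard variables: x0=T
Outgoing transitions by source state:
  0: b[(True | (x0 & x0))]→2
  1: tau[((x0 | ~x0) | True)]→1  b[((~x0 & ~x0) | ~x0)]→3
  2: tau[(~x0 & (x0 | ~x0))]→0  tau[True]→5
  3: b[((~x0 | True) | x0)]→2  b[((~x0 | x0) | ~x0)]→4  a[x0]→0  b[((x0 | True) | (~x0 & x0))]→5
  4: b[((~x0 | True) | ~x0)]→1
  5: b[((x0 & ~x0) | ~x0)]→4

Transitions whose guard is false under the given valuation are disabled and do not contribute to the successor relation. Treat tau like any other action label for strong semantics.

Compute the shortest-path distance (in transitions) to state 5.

BFS to 5:
  L0 = {0}
  L1 = {2}
  L2 = {5}
5 enters at depth 2; path b·tau

Answer: 2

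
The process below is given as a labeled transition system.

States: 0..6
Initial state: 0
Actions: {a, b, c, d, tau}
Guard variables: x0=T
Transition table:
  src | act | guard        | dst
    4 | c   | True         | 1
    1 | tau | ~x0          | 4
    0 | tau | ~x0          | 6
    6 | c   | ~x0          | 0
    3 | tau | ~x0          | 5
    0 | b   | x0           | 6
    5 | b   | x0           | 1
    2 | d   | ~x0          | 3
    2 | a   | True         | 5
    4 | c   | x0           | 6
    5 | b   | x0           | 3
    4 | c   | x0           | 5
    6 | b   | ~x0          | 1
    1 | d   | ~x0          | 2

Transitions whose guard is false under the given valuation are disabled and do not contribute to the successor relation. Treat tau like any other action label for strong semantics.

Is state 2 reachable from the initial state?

Answer: UNREACHABLE

Working:
7 transition(s) survive guard evaluation.
L0 = {0}
L1 = {6}  total {0,6}
Reach set: {0,6}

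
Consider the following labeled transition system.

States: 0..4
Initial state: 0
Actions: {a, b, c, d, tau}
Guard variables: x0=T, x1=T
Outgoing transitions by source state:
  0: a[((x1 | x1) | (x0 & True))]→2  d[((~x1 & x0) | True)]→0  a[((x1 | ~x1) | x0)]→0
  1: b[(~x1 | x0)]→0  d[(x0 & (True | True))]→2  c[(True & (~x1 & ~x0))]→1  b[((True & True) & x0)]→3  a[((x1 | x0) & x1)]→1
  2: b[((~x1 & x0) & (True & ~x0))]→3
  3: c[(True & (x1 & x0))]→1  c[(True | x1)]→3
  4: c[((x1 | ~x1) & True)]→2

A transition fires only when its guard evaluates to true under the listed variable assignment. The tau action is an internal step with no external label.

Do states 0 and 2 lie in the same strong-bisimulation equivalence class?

Answer: NOT BISIMILAR

Working:
Compute ~ classes (split until stable):
  π0 = {{0,1,2,3,4}}
  π1 = {{0},{1},{2},{3,4}}
  π2 = {{0},{1},{2},{3},{4}}
stable after 3 split(s): 5 block(s)
[0]={0}  [2]={2}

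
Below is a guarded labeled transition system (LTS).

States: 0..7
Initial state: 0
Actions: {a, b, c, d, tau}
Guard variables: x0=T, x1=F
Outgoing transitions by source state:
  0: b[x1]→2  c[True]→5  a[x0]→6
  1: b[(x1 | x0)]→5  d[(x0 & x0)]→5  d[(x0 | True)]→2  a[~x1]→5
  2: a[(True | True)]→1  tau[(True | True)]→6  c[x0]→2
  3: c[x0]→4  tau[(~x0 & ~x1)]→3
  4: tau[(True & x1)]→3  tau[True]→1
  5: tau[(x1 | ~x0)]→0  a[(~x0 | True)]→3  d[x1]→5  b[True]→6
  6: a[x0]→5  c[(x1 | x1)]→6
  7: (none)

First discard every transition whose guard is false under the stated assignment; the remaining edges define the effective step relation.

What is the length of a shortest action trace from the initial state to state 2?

Answer: 5

Working:
BFS to 2:
  depth 0: {0}
  depth 1: {5,6}
  depth 2: {3}
  depth 3: {4}
  depth 4: {1}
  depth 5: {2}
2 enters at depth 5; path c·a·c·tau·d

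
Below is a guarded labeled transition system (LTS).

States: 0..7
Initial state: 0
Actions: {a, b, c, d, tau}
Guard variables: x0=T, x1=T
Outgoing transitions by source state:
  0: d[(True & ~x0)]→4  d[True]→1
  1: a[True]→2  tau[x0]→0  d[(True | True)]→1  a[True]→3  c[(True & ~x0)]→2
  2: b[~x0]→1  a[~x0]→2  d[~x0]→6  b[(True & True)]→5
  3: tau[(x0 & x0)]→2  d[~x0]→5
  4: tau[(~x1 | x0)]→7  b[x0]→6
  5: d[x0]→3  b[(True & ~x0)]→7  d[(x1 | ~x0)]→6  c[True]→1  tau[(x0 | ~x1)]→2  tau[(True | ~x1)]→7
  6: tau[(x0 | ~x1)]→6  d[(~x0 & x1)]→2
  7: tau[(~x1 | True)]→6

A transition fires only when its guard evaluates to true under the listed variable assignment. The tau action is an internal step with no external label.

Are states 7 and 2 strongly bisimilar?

Bisimulation quotient by refinement:
  π0 = {{0,1,2,3,4,5,6,7}}
  π1 = {{0},{1},{2},{3,6,7},{4},{5}}
  π2 = {{0},{1},{2},{3},{4},{5},{6,7}}
7 equivalence class(es) (converged in 3)
class of 7: {6,7}; class of 2: {2}

Answer: NOT BISIMILAR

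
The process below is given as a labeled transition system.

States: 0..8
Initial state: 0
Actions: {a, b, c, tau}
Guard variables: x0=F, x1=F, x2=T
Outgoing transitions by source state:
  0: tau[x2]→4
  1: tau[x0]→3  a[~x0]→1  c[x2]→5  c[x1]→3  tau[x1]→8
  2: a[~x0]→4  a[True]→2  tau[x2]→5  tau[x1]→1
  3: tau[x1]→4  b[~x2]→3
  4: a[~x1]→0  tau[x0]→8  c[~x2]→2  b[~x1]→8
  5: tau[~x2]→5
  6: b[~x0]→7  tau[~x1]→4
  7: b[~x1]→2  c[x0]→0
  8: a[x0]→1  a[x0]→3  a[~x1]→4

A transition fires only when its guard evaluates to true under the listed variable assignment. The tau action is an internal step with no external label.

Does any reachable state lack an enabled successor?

Reachable = {0,4,8}
  0: tau→4  [1 out]
  4: a→0  b→8  [2 out]
  8: a→4  [1 out]

Answer: DEADLOCK-FREE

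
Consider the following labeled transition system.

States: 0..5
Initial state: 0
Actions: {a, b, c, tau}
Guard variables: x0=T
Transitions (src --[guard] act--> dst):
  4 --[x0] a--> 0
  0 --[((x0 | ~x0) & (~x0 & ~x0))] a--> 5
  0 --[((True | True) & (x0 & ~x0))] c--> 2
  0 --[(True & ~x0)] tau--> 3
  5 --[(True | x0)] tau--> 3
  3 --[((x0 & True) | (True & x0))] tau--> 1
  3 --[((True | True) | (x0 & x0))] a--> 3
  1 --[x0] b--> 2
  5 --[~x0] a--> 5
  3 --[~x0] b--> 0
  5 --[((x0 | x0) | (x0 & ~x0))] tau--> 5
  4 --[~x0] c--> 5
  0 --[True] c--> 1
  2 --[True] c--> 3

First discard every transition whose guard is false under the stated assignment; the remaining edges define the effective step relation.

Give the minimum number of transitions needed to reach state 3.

Layered search for 3:
  depth 0: {0}
  depth 1: {1}
  depth 2: {2}
  depth 3: {3}
depth(3)=3, e.g. c·b·c

Answer: 3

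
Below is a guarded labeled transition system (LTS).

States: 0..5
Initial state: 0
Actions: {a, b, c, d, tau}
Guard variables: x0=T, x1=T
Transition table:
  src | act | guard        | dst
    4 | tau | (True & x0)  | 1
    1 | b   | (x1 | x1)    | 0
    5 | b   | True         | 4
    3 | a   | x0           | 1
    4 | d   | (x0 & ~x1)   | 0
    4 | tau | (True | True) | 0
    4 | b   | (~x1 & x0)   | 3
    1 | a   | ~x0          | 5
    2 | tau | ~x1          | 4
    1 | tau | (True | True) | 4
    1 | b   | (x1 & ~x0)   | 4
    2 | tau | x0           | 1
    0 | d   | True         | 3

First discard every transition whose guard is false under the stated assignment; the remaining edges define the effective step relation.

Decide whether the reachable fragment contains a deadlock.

Reach set: {0,1,3,4}
  0: d→3  [deg 1]
  1: b→0  tau→4  [deg 2]
  3: a→1  [deg 1]
  4: tau→0  tau→1  [deg 2]

Answer: DEADLOCK-FREE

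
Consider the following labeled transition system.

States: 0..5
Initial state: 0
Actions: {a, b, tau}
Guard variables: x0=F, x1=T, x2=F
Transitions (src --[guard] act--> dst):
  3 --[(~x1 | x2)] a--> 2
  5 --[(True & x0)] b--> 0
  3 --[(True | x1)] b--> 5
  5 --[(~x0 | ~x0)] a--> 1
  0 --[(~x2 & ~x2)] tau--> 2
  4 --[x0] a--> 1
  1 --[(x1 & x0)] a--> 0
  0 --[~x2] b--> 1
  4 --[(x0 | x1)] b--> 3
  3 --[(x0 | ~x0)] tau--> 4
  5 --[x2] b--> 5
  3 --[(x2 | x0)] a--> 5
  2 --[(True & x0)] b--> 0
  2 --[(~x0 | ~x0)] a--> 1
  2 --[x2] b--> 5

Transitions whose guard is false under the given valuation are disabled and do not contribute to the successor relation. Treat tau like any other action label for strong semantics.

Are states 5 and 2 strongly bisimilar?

Refine partition for ~:
  P[0] = {{0,1,2,3,4,5}}
  P[1] = {{0,3},{1},{2,5},{4}}
  P[2] = {{0},{1},{2,5},{3},{4}}
5 equivalence class(es) (converged in 3)
class of 5: {2,5}; class of 2: {2,5}

Answer: BISIMILAR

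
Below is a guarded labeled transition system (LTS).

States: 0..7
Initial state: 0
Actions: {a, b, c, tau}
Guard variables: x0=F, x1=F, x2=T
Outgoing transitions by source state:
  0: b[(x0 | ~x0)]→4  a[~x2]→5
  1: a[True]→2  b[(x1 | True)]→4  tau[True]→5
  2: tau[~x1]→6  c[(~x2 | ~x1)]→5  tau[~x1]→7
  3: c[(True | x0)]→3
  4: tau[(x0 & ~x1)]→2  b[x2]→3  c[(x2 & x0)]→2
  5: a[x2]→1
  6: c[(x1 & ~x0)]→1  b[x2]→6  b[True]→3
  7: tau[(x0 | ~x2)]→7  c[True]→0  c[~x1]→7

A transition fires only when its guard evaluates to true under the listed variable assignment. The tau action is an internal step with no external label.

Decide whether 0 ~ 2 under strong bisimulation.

Answer: NOT BISIMILAR

Analysis:
Refine partition for ~:
  P[0] = {{0,1,2,3,4,5,6,7}}
  P[1] = {{0,4,6},{1},{2},{3,7},{5}}
  P[2] = {{0},{1},{2},{3},{4},{5},{6},{7}}
8 equivalence class(es) (converged in 3)
[0]={0}  [2]={2}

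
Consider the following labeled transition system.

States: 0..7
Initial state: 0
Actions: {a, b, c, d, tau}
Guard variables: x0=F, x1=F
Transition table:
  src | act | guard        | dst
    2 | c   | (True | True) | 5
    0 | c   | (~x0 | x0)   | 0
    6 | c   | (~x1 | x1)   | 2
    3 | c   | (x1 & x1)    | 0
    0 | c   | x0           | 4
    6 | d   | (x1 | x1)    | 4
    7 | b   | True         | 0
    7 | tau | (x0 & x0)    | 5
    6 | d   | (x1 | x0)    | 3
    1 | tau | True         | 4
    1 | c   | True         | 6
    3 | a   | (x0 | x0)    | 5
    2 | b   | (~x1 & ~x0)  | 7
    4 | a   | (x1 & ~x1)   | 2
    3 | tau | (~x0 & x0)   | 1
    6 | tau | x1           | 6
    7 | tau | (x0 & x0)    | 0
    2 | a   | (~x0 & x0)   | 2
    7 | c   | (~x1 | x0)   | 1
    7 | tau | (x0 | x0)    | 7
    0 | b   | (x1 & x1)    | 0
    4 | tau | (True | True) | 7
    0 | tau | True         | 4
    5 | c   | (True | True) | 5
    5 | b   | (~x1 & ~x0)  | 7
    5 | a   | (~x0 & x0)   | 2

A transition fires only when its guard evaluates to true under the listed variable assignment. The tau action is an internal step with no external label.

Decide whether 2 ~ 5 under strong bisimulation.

Answer: BISIMILAR

Trace:
Bisimulation quotient by refinement:
  round 0: {{0,1,2,3,4,5,6,7}}
  round 1: {{0,1},{2,5,7},{3},{4},{6}}
  round 2: {{0},{1},{2,5},{3},{4},{6},{7}}
7 equivalence class(es) (converged in 3)
[2]={2,5}  [5]={2,5}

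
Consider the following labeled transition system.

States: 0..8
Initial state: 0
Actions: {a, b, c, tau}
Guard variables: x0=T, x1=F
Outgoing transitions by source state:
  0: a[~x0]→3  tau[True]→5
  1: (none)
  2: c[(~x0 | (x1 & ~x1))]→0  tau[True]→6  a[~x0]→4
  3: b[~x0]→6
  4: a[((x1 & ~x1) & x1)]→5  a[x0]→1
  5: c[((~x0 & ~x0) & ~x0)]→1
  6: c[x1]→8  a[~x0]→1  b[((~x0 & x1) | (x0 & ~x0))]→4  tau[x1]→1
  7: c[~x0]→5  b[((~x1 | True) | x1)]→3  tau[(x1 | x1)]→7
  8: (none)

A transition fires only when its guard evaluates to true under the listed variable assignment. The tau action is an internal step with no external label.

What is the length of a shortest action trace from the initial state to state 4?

Answer: UNREACHABLE

Working:
Breadth-first toward 4:
  depth 0: {0}
  depth 1: {5}
4 never appears.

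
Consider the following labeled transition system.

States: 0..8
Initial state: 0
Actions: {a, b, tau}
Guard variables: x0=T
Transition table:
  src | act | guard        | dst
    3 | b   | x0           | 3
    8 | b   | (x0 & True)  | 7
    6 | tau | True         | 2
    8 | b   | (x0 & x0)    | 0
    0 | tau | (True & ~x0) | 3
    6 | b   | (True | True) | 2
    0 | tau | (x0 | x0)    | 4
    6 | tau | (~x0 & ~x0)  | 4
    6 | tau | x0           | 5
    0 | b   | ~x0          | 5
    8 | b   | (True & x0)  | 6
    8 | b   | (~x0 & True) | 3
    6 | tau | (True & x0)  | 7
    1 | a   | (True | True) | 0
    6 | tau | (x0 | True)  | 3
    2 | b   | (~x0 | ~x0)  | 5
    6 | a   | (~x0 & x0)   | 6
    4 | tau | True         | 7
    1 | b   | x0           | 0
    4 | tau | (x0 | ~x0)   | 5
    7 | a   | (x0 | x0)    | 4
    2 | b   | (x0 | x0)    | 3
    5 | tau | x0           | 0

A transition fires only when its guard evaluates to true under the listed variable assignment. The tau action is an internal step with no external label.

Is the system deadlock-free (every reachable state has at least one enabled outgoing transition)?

Answer: DEADLOCK-FREE

Trace:
Reachable = {0,4,5,7}
  0: tau→4  [deg 1]
  4: tau→5  tau→7  [deg 2]
  5: tau→0  [deg 1]
  7: a→4  [deg 1]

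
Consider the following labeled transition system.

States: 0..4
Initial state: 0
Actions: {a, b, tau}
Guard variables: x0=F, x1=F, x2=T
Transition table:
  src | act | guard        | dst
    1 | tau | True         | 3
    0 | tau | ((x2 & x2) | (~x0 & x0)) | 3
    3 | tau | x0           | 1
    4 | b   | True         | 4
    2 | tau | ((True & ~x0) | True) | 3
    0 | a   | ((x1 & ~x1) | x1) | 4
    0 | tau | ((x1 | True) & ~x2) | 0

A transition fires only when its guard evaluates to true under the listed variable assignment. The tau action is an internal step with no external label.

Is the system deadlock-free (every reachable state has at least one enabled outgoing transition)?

Reach set: {0,3}
  0: tau→3  [deg 1]
  3: ∅  [deadlock]
Path to 3: tau

Answer: DEADLOCK at state 3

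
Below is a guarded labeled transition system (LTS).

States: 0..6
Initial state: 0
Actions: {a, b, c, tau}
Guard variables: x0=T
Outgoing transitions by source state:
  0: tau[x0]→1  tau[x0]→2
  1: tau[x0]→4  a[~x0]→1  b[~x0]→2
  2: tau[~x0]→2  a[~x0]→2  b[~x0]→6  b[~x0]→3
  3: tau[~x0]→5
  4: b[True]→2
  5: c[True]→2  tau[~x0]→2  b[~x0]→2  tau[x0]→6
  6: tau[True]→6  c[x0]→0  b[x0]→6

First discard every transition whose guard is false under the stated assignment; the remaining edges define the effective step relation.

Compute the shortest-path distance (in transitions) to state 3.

Breadth-first toward 3:
  Layer 0: {0}
  Layer 1: {1,2}
  Layer 2: {4}
3 never appears.

Answer: UNREACHABLE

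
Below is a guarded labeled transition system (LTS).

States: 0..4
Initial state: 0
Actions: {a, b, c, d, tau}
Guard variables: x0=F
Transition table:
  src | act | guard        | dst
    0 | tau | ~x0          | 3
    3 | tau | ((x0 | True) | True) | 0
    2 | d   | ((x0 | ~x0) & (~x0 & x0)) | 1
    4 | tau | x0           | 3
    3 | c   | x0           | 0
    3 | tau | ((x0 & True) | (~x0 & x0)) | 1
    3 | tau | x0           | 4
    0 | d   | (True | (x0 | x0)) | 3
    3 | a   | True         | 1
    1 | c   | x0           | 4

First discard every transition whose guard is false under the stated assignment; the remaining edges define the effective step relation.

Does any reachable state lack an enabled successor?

R = {0,1,3}
  0: d→3  tau→3  [deg 2]
  1: ∅  [deadlock]
  3: a→1  tau→0  [deg 2]
Path to 1: tau·a

Answer: DEADLOCK at state 1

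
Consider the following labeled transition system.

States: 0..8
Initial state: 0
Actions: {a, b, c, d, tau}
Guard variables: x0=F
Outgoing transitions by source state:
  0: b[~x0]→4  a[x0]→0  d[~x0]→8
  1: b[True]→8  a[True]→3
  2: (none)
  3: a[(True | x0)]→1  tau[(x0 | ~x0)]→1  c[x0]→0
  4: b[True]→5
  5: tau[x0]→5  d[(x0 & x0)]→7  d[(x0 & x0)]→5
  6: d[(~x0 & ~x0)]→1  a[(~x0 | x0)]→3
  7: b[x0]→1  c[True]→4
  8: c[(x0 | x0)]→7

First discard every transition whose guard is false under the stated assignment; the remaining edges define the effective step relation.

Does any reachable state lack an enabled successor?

R = {0,4,5,8}
  0: b→4  d→8  [2 exit(s)]
  4: b→5  [1 exit(s)]
  5: ∅  [deadlock]
  8: ∅  [deadlock]
witness 5: b·b

Answer: DEADLOCK at state 5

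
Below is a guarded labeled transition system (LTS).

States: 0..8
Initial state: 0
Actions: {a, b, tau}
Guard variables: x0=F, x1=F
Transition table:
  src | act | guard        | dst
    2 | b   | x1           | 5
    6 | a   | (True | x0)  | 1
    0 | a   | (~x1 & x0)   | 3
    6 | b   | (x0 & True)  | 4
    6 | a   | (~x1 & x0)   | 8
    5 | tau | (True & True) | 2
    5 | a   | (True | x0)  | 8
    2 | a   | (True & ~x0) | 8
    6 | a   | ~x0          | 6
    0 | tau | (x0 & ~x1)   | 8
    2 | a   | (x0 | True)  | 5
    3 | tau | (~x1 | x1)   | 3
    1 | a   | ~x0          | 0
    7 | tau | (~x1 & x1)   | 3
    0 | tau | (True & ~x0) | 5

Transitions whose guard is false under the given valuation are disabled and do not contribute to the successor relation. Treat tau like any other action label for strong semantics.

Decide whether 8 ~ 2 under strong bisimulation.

Answer: NOT BISIMILAR

Working:
Bisimulation quotient by refinement:
  π0 = {{0,1,2,3,4,5,6,7,8}}
  π1 = {{0,3},{1,2,6},{4,7,8},{5}}
  π2 = {{0},{1},{2},{3},{4,7,8},{5},{6}}
stable after 3 split(s): 7 block(s)
[8]={4,7,8}  [2]={2}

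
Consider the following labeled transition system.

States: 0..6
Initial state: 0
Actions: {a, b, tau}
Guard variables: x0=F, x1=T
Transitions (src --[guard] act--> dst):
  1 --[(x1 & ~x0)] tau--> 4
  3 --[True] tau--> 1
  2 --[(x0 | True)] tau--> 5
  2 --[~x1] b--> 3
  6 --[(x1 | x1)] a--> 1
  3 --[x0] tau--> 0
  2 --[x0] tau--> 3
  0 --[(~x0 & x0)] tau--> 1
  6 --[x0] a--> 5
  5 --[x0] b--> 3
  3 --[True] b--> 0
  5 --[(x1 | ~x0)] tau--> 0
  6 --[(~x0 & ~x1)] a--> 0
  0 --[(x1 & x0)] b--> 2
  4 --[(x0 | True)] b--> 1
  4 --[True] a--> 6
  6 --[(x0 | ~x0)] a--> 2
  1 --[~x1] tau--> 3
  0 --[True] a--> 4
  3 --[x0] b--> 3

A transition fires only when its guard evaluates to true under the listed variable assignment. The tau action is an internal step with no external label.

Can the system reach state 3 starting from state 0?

Answer: UNREACHABLE

Trace:
Guard filter leaves 10 enabled edge(s).
L0 = {0}
L1 = {4}  cumulative {0,4}
L2 = {1,6}  cumulative {0,1,4,6}
L3 = {2}  cumulative {0,1,2,4,6}
L4 = {5}  cumulative {0,1,2,4,5,6}
R = {0,1,2,4,5,6}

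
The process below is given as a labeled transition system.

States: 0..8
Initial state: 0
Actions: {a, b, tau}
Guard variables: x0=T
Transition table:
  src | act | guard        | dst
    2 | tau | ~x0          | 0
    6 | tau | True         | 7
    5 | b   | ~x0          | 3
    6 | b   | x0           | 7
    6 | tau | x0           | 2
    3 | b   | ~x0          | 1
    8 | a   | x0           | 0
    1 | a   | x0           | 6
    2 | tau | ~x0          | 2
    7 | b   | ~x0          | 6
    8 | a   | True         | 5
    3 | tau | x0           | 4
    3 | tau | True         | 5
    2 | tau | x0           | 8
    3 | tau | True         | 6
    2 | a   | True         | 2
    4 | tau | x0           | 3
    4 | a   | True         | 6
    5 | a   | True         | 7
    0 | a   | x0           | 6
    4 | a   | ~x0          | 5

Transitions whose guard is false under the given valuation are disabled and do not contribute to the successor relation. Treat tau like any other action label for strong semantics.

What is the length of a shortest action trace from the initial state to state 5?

Answer: 4

Trace:
BFS to 5:
  Layer 0: {0}
  Layer 1: {6}
  Layer 2: {2,7}
  Layer 3: {8}
  Layer 4: {5}
depth(5)=4, e.g. a·tau·tau·a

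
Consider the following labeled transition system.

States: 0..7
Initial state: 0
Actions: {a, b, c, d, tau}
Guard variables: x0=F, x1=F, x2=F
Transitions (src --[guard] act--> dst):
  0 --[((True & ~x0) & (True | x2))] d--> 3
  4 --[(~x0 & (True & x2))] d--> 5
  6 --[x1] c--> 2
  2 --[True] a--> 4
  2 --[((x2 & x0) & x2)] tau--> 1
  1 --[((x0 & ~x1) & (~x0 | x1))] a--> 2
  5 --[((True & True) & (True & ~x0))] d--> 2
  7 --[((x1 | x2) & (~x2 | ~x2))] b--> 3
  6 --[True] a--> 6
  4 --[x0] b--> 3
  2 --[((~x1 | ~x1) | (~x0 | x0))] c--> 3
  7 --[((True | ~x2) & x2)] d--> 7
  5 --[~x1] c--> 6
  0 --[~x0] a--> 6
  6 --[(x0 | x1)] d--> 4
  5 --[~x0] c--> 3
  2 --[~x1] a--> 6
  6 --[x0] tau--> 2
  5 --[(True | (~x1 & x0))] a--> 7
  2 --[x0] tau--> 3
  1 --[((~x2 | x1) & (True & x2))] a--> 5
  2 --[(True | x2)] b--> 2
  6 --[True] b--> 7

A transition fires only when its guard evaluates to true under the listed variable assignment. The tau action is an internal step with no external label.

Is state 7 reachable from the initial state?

After dropping false guards: 12 live edges.
L0 = {0}
L1 = {3,6}  total {0,3,6}
L2 = {7}  total {0,3,6,7}
Reachable = {0,3,6,7}
witness 7: a·b

Answer: REACHABLE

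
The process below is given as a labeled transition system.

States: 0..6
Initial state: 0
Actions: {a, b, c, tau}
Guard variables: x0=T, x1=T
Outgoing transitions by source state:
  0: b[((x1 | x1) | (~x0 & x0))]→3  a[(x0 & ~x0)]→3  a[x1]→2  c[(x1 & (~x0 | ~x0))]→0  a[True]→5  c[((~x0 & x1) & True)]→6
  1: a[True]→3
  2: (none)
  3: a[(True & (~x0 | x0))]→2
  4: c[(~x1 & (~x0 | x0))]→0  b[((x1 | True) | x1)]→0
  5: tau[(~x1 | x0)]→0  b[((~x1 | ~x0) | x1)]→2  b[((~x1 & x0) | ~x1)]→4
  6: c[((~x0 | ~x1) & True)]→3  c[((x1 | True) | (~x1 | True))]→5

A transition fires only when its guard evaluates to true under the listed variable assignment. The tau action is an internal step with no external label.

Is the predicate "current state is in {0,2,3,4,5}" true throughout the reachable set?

Answer: INVARIANT HOLDS

Working:
Allowed set {0,2,3,4,5}
R = {0,2,3,5}
  0: safe
  2: safe
  3: safe
  5: safe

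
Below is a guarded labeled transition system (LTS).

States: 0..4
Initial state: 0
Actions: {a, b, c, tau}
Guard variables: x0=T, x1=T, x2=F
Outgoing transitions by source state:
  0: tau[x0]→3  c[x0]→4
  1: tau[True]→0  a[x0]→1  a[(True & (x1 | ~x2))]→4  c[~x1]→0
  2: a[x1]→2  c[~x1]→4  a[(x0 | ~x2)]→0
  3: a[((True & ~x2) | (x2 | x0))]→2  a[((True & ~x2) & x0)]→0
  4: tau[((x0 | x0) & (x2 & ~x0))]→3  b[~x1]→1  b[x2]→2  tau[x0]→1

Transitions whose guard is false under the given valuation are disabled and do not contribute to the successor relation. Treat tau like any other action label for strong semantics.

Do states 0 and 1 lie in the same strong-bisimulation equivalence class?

Refine partition for ~:
  P[0] = {{0,1,2,3,4}}
  P[1] = {{0},{1},{2,3},{4}}
4 equivalence class(es) (converged in 2)
[0]={0}  [1]={1}

Answer: NOT BISIMILAR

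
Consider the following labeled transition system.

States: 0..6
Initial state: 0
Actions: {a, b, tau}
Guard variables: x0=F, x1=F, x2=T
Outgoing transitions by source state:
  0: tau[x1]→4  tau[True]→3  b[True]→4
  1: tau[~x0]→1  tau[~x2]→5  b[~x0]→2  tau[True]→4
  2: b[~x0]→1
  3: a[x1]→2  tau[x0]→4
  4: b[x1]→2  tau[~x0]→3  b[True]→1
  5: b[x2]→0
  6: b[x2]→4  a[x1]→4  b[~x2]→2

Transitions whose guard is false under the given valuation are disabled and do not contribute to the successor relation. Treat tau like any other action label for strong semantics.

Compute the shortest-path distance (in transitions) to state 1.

Answer: 2

Trace:
Layered search for 1:
  Layer 0: {0}
  Layer 1: {3,4}
  Layer 2: {1}
1 enters at depth 2; path b·b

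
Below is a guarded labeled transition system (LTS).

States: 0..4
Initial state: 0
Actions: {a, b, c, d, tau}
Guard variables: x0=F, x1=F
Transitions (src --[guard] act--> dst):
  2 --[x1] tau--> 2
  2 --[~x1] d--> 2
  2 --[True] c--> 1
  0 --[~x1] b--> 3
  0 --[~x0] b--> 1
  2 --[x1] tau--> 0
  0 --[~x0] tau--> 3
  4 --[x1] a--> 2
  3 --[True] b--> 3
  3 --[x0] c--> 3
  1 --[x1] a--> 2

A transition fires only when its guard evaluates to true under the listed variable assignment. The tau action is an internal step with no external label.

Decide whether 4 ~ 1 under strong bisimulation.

Compute ~ classes (split until stable):
  round 0: {{0,1,2,3,4}}
  round 1: {{0},{1,4},{2},{3}}
Fixed point at round 2; 4 class(es).
class of 4: {1,4}; class of 1: {1,4}

Answer: BISIMILAR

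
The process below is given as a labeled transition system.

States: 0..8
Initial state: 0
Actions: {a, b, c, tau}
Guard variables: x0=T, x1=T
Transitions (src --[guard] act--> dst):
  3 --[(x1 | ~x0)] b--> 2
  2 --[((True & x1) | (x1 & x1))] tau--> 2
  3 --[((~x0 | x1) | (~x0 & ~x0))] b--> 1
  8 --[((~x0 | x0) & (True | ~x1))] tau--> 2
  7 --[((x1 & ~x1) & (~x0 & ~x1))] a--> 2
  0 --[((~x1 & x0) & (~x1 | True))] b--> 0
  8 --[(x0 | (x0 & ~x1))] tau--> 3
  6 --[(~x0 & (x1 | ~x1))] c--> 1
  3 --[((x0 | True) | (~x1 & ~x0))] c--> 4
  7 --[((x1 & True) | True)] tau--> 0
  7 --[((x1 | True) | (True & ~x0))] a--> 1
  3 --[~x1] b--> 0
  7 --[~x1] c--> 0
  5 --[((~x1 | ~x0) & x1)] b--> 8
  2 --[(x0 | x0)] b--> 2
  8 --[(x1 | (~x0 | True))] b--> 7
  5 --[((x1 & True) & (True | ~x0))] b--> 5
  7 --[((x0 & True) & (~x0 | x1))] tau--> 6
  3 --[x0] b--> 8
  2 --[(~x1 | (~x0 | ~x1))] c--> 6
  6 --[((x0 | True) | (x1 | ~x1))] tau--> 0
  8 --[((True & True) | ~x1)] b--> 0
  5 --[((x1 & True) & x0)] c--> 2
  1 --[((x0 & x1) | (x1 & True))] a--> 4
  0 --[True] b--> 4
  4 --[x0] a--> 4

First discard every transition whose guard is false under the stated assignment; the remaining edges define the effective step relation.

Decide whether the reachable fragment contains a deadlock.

R = {0,4}
  0: b→4  [1 out]
  4: a→4  [1 out]

Answer: DEADLOCK-FREE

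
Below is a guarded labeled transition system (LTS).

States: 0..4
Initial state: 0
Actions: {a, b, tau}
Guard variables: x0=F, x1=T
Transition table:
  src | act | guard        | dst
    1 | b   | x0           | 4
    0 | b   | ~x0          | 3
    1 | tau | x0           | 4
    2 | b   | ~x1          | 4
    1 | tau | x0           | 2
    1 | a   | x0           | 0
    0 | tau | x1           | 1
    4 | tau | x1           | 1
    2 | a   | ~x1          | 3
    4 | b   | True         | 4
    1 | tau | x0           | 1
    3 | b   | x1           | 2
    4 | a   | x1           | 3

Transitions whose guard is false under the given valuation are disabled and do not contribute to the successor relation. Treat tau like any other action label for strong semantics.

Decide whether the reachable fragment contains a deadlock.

Answer: DEADLOCK at state 1

Analysis:
R = {0,1,2,3}
  0: b→3  tau→1  [2 out]
  1: ∅  [STUCK]
  2: ∅  [STUCK]
  3: b→2  [1 out]
witness 1: tau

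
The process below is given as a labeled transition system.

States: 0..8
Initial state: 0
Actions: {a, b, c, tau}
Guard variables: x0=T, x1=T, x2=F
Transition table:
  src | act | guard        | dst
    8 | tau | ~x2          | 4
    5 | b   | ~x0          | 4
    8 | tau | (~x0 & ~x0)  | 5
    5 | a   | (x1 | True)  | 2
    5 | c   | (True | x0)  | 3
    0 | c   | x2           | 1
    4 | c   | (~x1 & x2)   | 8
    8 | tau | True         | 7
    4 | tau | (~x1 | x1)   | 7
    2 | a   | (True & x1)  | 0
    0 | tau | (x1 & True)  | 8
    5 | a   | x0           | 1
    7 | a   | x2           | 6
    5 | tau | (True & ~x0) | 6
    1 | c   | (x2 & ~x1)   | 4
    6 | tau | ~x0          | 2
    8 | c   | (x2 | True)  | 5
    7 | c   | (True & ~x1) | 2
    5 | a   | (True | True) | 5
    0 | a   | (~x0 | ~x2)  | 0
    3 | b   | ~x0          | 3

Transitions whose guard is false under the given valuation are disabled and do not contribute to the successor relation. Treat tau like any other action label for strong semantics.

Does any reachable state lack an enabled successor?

Reachable = {0,1,2,3,4,5,7,8}
  0: a→0  tau→8  [2 exit(s)]
  1: ∅  [no exit]
  2: a→0  [1 exit(s)]
  3: ∅  [no exit]
  4: tau→7  [1 exit(s)]
  5: a→1  a→2  a→5  c→3  [4 exit(s)]
  7: ∅  [no exit]
  8: c→5  tau→4  tau→7  [3 exit(s)]
witness 1: tau·c·a

Answer: DEADLOCK at state 1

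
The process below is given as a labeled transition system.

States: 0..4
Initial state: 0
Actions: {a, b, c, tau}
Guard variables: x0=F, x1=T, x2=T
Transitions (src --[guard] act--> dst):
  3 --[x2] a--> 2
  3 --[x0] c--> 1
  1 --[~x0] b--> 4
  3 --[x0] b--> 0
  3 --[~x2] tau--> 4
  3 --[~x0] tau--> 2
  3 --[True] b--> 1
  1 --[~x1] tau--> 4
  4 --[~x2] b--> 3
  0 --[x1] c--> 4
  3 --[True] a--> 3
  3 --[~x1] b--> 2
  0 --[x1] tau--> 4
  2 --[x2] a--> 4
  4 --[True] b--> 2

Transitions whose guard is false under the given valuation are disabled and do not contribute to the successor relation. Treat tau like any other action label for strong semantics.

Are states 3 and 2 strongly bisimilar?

Answer: NOT BISIMILAR

Trace:
Compute ~ classes (split until stable):
  P[0] = {{0,1,2,3,4}}
  P[1] = {{0},{1,4},{2},{3}}
  P[2] = {{0},{1},{2},{3},{4}}
5 equivalence class(es) (converged in 3)
class of 3: {3}; class of 2: {2}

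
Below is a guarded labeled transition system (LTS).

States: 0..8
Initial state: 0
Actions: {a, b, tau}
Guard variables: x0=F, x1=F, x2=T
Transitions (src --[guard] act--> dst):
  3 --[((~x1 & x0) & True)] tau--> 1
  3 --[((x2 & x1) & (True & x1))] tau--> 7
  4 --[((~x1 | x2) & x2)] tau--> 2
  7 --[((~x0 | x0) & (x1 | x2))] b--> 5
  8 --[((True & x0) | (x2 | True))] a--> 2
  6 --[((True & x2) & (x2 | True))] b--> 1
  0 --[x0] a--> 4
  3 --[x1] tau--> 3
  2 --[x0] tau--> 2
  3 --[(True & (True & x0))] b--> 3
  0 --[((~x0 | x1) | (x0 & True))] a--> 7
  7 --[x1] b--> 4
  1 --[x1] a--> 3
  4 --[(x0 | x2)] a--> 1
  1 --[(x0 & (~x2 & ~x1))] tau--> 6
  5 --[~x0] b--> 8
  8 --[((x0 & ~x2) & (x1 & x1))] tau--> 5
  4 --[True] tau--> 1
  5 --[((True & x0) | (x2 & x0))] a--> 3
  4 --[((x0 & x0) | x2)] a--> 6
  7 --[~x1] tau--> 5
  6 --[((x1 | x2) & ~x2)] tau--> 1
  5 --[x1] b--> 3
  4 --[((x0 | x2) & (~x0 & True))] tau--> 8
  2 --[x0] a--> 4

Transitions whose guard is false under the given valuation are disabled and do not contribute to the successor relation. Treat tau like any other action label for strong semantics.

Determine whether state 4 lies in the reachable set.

11 transition(s) survive guard evaluation.
Layer 0: {0}
Layer 1: {7}  cumulative {0,7}
Layer 2: {5}  cumulative {0,5,7}
Layer 3: {8}  cumulative {0,5,7,8}
Layer 4: {2}  cumulative {0,2,5,7,8}
Reachable = {0,2,5,7,8}

Answer: UNREACHABLE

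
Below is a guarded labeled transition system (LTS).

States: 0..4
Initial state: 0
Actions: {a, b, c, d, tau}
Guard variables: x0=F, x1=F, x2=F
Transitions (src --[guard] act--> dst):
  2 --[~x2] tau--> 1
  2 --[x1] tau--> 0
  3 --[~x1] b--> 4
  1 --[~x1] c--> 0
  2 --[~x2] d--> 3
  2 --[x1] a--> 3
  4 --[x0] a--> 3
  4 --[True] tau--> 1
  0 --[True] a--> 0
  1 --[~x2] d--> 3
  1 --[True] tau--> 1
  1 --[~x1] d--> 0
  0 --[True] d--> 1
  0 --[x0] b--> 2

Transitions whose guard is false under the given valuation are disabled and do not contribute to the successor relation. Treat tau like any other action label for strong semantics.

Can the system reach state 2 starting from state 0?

After dropping false guards: 10 live edges.
Layer 0: {0}
Layer 1: {1}  total {0,1}
Layer 2: {3}  total {0,1,3}
Layer 3: {4}  total {0,1,3,4}
Reachable = {0,1,3,4}

Answer: UNREACHABLE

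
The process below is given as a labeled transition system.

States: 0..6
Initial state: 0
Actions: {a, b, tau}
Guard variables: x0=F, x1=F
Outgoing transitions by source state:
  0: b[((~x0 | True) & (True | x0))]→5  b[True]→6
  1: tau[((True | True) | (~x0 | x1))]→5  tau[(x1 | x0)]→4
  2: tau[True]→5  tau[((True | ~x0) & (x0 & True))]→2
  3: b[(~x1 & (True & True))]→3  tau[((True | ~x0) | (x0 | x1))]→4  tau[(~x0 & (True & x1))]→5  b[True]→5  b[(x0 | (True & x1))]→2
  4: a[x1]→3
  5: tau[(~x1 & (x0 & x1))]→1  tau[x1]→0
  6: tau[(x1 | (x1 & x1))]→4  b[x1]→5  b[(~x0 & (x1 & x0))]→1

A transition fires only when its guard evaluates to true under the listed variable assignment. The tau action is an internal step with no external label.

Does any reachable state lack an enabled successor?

Answer: DEADLOCK at state 5

Analysis:
R = {0,5,6}
  0: b→5  b→6  [2 out]
  5: ∅  [no exit]
  6: ∅  [no exit]
Path to 5: b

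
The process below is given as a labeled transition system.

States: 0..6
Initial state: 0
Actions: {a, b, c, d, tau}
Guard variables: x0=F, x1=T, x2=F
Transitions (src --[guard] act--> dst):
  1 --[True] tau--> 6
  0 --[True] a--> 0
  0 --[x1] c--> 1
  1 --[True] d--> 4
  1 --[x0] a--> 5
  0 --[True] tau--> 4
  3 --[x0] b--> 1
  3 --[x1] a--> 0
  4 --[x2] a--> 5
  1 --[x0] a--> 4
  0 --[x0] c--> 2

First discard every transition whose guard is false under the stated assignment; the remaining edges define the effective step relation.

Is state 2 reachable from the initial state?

Answer: UNREACHABLE

Working:
Guard filter leaves 6 enabled edge(s).
L0 = {0}
L1 = {1,4}  total {0,1,4}
L2 = {6}  total {0,1,4,6}
Reach set: {0,1,4,6}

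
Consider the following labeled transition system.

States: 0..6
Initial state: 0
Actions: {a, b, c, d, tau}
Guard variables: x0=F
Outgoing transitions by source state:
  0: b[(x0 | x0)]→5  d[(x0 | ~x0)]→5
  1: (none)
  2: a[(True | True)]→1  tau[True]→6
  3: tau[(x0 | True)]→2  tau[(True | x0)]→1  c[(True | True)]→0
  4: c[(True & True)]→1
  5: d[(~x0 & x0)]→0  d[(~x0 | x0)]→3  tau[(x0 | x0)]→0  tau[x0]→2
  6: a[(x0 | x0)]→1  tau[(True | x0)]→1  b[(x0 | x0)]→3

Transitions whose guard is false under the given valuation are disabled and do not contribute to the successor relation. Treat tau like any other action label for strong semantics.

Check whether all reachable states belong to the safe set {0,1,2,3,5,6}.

Answer: INVARIANT HOLDS

Analysis:
Safe = {0,1,2,3,5,6}
Reachable = {0,1,2,3,5,6}
  0: ok
  1: ok
  2: ok
  3: ok
  5: ok
  6: ok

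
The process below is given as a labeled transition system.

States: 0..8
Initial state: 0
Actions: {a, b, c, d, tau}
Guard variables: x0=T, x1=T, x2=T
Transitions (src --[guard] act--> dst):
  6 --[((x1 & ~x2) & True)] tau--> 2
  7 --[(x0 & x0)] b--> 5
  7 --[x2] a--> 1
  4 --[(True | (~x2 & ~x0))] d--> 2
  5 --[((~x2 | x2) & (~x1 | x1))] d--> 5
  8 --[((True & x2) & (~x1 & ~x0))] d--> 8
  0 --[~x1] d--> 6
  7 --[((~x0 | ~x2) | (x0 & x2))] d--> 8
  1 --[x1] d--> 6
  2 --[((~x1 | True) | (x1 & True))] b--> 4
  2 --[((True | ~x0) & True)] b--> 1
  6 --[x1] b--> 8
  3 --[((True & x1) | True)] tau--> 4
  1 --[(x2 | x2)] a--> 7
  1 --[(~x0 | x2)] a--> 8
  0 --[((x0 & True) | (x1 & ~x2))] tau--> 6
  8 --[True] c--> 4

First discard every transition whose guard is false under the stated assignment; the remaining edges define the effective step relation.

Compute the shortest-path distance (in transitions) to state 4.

Answer: 3

Working:
BFS to 4:
  Layer 0: {0}
  Layer 1: {6}
  Layer 2: {8}
  Layer 3: {4}
4 enters at depth 3; path tau·b·c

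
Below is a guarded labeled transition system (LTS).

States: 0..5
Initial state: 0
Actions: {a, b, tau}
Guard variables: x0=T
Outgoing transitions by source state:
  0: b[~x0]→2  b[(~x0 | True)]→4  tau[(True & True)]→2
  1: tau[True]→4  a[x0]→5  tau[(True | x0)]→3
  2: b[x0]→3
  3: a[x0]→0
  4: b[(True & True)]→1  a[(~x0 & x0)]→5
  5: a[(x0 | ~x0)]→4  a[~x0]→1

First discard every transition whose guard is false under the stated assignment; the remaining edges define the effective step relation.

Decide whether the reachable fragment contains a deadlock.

Answer: DEADLOCK-FREE

Working:
Reachable = {0,1,2,3,4,5}
  0: b→4  tau→2  [deg 2]
  1: a→5  tau→3  tau→4  [deg 3]
  2: b→3  [deg 1]
  3: a→0  [deg 1]
  4: b→1  [deg 1]
  5: a→4  [deg 1]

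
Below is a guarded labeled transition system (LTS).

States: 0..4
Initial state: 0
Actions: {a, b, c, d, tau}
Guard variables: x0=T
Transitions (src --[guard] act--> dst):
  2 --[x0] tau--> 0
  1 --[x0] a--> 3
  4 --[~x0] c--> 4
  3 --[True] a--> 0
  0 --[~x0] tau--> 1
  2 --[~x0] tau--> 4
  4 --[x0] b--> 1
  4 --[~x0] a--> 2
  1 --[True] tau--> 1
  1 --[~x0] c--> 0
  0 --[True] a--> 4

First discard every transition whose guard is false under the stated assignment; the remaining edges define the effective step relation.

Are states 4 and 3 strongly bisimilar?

Answer: NOT BISIMILAR

Trace:
Compute ~ classes (split until stable):
  π0 = {{0,1,2,3,4}}
  π1 = {{0,3},{1},{2},{4}}
  π2 = {{0},{1},{2},{3},{4}}
5 equivalence class(es) (converged in 3)
4∈{4}, 3∈{3}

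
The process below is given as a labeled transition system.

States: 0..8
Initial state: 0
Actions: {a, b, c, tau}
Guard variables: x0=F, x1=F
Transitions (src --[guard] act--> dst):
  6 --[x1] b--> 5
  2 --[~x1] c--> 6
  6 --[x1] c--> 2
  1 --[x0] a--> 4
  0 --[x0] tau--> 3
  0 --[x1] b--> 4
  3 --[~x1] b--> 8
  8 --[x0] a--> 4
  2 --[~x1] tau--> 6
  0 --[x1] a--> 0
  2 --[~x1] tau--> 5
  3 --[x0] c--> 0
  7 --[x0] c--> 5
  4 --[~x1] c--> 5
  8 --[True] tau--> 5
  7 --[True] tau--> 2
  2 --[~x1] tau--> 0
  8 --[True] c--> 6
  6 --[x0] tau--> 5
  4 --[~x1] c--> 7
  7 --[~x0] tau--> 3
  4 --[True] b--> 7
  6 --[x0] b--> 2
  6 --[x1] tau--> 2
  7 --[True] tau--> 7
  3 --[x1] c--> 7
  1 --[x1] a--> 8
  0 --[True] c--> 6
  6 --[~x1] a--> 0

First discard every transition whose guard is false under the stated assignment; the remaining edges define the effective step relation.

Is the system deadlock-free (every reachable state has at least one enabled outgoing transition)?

Answer: DEADLOCK-FREE

Analysis:
R = {0,6}
  0: c→6  [1 exit(s)]
  6: a→0  [1 exit(s)]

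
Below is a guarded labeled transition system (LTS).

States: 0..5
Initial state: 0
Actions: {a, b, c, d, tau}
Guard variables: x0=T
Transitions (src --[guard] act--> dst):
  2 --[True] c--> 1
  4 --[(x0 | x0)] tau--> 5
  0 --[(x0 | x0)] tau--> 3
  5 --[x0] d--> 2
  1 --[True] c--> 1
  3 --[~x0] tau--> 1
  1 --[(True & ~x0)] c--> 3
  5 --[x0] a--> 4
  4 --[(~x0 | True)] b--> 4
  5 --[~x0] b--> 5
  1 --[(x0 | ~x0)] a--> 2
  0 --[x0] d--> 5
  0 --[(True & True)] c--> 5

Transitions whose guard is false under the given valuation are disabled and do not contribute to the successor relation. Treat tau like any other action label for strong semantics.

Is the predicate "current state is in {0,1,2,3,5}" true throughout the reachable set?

Allowed set {0,1,2,3,5}
R = {0,1,2,3,4,5}
  0: safe
  1: safe
  2: safe
  3: safe
  4: ✗ unsafe
  5: safe
reach 4 via d·a — violates

Answer: INVARIANT VIOLATED at state 4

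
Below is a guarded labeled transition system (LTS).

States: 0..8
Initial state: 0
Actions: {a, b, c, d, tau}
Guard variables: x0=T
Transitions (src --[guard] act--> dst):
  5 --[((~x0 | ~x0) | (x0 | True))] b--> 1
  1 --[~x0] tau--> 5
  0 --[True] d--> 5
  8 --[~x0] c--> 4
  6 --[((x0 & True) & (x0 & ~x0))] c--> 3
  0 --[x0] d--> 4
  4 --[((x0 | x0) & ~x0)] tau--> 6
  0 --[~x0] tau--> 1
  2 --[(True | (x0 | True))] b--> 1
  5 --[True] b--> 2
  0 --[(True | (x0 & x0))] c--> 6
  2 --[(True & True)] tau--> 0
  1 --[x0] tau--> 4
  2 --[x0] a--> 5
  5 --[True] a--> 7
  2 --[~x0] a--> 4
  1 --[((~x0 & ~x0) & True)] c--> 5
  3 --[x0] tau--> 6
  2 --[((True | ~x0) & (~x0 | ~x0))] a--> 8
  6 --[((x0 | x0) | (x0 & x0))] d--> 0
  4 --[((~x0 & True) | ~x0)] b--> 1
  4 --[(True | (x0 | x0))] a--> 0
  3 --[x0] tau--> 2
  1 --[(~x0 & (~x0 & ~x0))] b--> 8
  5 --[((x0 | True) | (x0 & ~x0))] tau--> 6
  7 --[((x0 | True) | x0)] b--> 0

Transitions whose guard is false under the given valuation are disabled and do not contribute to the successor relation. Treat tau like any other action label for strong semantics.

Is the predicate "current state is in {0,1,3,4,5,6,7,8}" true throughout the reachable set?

Inv-set: {0,1,3,4,5,6,7,8}
Reachable = {0,1,2,4,5,6,7}
  0: ✓
  1: ✓
  2: VIOLATES
  4: ✓
  5: ✓
  6: ✓
  7: ✓
counterexample path to 2: d·b

Answer: INVARIANT VIOLATED at state 2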